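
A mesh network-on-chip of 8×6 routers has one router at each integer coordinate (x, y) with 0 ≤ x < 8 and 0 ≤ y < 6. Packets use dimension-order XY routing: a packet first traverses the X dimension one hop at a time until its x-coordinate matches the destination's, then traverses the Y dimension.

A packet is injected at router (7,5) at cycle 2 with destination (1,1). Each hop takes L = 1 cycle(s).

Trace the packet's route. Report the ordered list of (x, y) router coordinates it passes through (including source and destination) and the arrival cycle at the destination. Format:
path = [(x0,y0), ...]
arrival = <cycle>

path = [(7,5), (6,5), (5,5), (4,5), (3,5), (2,5), (1,5), (1,4), (1,3), (1,2), (1,1)]
arrival = 12

src (7,5)  cyc=2
W→(6,5)  cyc=3
W→(5,5)  cyc=4
W→(4,5)  cyc=5
W→(3,5)  cyc=6
W→(2,5)  cyc=7
W→(1,5)  cyc=8
S→(1,4)  cyc=9
S→(1,3)  cyc=10
S→(1,2)  cyc=11
S→(1,1)  cyc=12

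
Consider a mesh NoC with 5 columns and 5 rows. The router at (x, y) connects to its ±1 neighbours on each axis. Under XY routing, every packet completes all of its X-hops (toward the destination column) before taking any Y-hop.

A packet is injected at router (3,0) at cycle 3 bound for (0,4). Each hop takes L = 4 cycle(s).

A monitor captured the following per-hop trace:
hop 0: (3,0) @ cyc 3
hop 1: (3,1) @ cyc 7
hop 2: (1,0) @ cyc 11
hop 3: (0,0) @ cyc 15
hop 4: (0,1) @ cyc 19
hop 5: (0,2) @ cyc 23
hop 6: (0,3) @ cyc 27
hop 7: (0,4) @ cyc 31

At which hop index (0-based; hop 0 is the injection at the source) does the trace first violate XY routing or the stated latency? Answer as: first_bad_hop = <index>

first_bad_hop = 1

[1] (+0,+1) / 4c ⇒ BAD: Y-move but x=3≠0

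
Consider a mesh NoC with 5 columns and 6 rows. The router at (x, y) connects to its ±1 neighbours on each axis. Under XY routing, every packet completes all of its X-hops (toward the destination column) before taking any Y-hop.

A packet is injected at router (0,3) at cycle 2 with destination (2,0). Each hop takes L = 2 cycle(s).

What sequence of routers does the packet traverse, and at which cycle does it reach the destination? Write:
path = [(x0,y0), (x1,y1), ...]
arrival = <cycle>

  0. router=(0,3) cycle=2 (inject)
  1. router=(1,3) cycle=4 dir=E
  2. router=(2,3) cycle=6 dir=E
  3. router=(2,2) cycle=8 dir=S
  4. router=(2,1) cycle=10 dir=S
  5. router=(2,0) cycle=12 dir=S

path = [(0,3), (1,3), (2,3), (2,2), (2,1), (2,0)]
arrival = 12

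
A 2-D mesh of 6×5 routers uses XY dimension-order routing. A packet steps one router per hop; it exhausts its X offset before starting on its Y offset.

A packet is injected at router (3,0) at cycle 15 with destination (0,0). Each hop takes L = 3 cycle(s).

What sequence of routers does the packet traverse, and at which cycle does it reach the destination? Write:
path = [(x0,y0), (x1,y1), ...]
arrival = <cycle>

path = [(3,0), (2,0), (1,0), (0,0)]
arrival = 24

t=15: at (3,0)
t=18: at (2,0) after W
t=21: at (1,0) after W
t=24: at (0,0) after W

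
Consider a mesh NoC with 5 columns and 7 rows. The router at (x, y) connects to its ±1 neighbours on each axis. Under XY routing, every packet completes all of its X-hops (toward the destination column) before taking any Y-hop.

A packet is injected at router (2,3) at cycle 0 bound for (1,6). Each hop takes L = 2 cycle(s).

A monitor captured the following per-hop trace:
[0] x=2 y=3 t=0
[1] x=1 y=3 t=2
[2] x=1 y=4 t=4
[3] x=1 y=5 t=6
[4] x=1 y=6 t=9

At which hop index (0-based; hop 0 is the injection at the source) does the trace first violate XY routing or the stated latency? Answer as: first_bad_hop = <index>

hop 1: step (-1,+0), +2 cyc — ok
hop 2: step (+0,+1), +2 cyc — ok
hop 3: step (+0,+1), +2 cyc — ok
hop 4: step (+0,+1), +3 cyc — BAD: Δcyc=3≠L

first_bad_hop = 4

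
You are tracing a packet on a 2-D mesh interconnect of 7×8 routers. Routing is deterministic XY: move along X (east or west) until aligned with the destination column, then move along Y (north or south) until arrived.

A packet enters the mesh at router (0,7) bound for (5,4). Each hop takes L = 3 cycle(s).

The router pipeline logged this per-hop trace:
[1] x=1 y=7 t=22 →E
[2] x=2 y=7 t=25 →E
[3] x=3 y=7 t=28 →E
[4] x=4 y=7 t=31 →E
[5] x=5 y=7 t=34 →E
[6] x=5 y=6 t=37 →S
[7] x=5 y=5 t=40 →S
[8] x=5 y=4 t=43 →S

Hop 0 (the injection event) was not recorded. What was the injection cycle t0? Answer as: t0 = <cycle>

The first recorded entry is hop 1 at cycle 22.
Therefore t0 = 22 − L = 19.

t0 = 19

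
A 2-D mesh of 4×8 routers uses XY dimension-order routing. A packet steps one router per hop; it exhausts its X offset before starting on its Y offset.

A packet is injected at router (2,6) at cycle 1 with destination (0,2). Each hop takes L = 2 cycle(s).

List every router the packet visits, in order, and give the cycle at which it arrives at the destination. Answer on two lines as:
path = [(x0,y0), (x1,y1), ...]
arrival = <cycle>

src (2,6)  cyc=1
W→(1,6)  cyc=3
W→(0,6)  cyc=5
S→(0,5)  cyc=7
S→(0,4)  cyc=9
S→(0,3)  cyc=11
S→(0,2)  cyc=13

path = [(2,6), (1,6), (0,6), (0,5), (0,4), (0,3), (0,2)]
arrival = 13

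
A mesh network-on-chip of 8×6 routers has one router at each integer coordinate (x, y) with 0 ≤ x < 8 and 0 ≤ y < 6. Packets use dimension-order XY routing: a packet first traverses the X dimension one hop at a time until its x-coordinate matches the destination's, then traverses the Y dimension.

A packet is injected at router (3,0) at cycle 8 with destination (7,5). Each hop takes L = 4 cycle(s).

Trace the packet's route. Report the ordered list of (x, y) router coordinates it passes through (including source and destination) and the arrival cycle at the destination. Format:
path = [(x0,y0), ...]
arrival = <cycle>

path = [(3,0), (4,0), (5,0), (6,0), (7,0), (7,1), (7,2), (7,3), (7,4), (7,5)]
arrival = 44

src (3,0)  cyc=8
E→(4,0)  cyc=12
E→(5,0)  cyc=16
E→(6,0)  cyc=20
E→(7,0)  cyc=24
N→(7,1)  cyc=28
N→(7,2)  cyc=32
N→(7,3)  cyc=36
N→(7,4)  cyc=40
N→(7,5)  cyc=44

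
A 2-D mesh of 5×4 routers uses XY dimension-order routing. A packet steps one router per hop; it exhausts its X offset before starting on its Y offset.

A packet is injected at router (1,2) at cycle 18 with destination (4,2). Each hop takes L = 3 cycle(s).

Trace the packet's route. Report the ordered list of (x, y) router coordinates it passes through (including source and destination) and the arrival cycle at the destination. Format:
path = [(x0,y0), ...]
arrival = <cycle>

path = [(1,2), (2,2), (3,2), (4,2)]
arrival = 27

#0 — 1,2 | c18
#1 — 2,2 | c21 | E
#2 — 3,2 | c24 | E
#3 — 4,2 | c27 | E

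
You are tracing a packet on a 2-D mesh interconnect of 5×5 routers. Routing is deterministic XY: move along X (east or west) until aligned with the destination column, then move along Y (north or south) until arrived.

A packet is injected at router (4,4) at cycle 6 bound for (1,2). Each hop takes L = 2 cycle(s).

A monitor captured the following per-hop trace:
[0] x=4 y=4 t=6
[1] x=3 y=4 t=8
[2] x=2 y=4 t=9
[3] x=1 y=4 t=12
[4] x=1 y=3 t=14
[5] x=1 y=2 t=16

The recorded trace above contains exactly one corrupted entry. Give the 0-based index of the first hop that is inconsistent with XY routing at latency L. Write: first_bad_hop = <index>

first_bad_hop = 2

check 1→ d=(-1,0) cyc+2: ok
check 2→ d=(-1,0) cyc+1: BAD: Δcyc=1≠L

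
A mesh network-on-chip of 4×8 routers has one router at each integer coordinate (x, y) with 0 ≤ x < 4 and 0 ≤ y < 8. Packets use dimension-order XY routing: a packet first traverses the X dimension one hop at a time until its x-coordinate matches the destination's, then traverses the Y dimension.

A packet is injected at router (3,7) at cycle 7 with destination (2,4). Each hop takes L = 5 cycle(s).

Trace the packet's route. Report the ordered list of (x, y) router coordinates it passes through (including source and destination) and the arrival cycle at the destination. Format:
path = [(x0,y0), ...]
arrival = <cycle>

path = [(3,7), (2,7), (2,6), (2,5), (2,4)]
arrival = 27

#0 — 3,7 | c7
#1 — 2,7 | c12 | W
#2 — 2,6 | c17 | S
#3 — 2,5 | c22 | S
#4 — 2,4 | c27 | S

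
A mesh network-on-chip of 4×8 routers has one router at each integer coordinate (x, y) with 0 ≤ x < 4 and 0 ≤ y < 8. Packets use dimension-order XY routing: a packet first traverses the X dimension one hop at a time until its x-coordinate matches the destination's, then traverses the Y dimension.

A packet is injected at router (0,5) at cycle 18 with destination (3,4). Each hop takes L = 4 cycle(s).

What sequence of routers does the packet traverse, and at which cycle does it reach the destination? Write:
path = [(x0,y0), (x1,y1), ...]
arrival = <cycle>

path = [(0,5), (1,5), (2,5), (3,5), (3,4)]
arrival = 34

src (0,5)  cyc=18
E→(1,5)  cyc=22
E→(2,5)  cyc=26
E→(3,5)  cyc=30
S→(3,4)  cyc=34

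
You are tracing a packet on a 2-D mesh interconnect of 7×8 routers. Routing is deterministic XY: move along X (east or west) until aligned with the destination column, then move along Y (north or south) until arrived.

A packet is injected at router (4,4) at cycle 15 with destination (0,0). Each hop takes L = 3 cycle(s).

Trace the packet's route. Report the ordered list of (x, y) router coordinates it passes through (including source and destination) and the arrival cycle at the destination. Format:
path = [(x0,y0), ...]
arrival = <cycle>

#0 — 4,4 | c15
#1 — 3,4 | c18 | W
#2 — 2,4 | c21 | W
#3 — 1,4 | c24 | W
#4 — 0,4 | c27 | W
#5 — 0,3 | c30 | S
#6 — 0,2 | c33 | S
#7 — 0,1 | c36 | S
#8 — 0,0 | c39 | S

path = [(4,4), (3,4), (2,4), (1,4), (0,4), (0,3), (0,2), (0,1), (0,0)]
arrival = 39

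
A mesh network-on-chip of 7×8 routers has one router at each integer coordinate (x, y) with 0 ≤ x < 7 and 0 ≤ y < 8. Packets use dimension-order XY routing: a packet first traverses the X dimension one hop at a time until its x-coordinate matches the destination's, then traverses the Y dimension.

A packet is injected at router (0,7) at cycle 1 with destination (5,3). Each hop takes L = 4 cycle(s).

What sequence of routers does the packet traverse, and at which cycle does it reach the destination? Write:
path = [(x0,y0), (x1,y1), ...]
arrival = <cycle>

t=1: at (0,7)
t=5: at (1,7) after E
t=9: at (2,7) after E
t=13: at (3,7) after E
t=17: at (4,7) after E
t=21: at (5,7) after E
t=25: at (5,6) after S
t=29: at (5,5) after S
t=33: at (5,4) after S
t=37: at (5,3) after S

path = [(0,7), (1,7), (2,7), (3,7), (4,7), (5,7), (5,6), (5,5), (5,4), (5,3)]
arrival = 37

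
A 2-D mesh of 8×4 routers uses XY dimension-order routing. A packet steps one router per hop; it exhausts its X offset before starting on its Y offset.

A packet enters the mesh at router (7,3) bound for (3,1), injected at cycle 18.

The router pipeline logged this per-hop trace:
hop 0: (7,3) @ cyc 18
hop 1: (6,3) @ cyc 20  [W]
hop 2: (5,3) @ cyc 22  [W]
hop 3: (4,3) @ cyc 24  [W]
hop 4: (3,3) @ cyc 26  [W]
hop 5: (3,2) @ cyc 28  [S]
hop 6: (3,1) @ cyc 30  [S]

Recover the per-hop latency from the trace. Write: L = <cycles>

L = 2

Between hops 0 and 1 the cycle counter advances 20 − 18 = 2.
Each hop adds L, hence L = 2.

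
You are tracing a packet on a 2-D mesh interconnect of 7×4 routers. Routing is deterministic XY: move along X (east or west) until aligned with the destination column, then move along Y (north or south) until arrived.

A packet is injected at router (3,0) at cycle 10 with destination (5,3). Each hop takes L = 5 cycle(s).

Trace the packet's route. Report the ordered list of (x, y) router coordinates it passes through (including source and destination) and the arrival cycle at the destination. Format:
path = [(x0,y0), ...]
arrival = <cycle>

  0. router=(3,0) cycle=10 (inject)
  1. router=(4,0) cycle=15 dir=E
  2. router=(5,0) cycle=20 dir=E
  3. router=(5,1) cycle=25 dir=N
  4. router=(5,2) cycle=30 dir=N
  5. router=(5,3) cycle=35 dir=N

path = [(3,0), (4,0), (5,0), (5,1), (5,2), (5,3)]
arrival = 35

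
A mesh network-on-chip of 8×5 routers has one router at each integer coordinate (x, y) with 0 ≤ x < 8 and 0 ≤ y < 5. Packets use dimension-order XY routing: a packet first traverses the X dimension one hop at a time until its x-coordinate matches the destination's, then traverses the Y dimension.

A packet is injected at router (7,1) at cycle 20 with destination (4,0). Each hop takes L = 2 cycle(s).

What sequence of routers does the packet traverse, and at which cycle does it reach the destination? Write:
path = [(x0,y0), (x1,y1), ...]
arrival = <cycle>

path = [(7,1), (6,1), (5,1), (4,1), (4,0)]
arrival = 28

#0 — 7,1 | c20
#1 — 6,1 | c22 | W
#2 — 5,1 | c24 | W
#3 — 4,1 | c26 | W
#4 — 4,0 | c28 | S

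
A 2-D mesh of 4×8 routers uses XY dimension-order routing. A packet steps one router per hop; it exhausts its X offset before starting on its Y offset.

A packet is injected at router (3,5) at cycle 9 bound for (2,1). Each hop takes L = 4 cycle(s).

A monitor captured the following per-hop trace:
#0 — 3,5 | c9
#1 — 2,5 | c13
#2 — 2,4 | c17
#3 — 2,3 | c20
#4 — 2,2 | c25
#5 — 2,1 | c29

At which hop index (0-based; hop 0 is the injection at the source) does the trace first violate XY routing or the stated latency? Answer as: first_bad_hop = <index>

hop 1: step (-1,+0), +4 cyc — ok
hop 2: step (+0,-1), +4 cyc — ok
hop 3: step (+0,-1), +3 cyc — BAD: Δcyc=3≠L

first_bad_hop = 3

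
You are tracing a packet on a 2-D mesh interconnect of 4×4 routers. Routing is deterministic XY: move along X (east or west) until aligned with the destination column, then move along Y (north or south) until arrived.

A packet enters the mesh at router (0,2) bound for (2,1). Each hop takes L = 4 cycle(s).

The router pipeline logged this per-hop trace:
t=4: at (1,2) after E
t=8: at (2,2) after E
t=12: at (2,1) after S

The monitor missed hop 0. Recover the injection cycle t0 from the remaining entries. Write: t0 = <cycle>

The first recorded entry is hop 1 at cycle 4.
Subtract one hop: t0 = 4 − 4 = 0.

t0 = 0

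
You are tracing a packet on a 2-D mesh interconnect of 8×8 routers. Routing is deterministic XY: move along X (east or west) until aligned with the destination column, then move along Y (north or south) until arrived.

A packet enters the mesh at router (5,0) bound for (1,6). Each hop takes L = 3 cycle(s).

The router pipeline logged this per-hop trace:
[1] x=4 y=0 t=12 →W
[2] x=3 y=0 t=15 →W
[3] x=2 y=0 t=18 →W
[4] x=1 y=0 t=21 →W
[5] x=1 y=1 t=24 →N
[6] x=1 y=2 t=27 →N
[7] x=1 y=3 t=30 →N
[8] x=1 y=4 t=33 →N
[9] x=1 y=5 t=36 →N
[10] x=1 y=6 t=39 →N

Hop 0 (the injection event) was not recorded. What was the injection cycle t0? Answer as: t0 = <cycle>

t0 = 9

At hop 1 the cycle is 12; in general cyc_k = t0 + kL.
Subtract one hop: t0 = 12 − 3 = 9.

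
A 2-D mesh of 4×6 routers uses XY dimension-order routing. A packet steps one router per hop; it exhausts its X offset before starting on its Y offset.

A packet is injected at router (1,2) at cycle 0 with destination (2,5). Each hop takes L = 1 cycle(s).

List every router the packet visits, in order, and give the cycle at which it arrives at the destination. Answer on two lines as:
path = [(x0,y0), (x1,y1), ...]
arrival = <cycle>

t=0: at (1,2)
t=1: at (2,2) after E
t=2: at (2,3) after N
t=3: at (2,4) after N
t=4: at (2,5) after N

path = [(1,2), (2,2), (2,3), (2,4), (2,5)]
arrival = 4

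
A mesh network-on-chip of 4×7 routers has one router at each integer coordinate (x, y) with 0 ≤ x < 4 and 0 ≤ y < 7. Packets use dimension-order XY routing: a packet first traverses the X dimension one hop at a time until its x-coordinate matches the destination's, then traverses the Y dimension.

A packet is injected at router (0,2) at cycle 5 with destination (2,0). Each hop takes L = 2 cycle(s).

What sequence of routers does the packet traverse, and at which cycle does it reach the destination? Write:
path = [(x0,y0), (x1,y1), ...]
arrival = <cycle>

[0] x=0 y=2 t=5
[1] x=1 y=2 t=7 →E
[2] x=2 y=2 t=9 →E
[3] x=2 y=1 t=11 →S
[4] x=2 y=0 t=13 →S

path = [(0,2), (1,2), (2,2), (2,1), (2,0)]
arrival = 13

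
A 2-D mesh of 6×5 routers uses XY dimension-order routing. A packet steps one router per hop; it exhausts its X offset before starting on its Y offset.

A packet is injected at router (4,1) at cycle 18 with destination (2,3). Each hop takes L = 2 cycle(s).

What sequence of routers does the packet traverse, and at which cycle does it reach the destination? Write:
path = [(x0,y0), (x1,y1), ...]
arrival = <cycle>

path = [(4,1), (3,1), (2,1), (2,2), (2,3)]
arrival = 26

  0. router=(4,1) cycle=18 (inject)
  1. router=(3,1) cycle=20 dir=W
  2. router=(2,1) cycle=22 dir=W
  3. router=(2,2) cycle=24 dir=N
  4. router=(2,3) cycle=26 dir=N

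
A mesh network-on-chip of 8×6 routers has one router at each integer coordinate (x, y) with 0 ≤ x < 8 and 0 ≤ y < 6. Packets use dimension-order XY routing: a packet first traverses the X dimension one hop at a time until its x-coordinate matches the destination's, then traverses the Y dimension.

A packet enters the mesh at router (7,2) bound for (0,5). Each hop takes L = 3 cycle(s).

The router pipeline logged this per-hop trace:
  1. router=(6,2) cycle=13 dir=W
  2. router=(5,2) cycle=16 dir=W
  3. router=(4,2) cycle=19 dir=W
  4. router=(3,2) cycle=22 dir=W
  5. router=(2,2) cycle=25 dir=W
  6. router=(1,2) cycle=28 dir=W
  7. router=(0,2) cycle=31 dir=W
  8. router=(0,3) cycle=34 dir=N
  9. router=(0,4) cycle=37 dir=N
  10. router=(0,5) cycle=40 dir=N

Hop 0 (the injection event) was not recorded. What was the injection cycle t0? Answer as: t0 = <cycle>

Hop 1 reached at cycle 13; hop k is at t0 + k·L.
t0 = cyc[1] − L = 13 − 3 = 10.

t0 = 10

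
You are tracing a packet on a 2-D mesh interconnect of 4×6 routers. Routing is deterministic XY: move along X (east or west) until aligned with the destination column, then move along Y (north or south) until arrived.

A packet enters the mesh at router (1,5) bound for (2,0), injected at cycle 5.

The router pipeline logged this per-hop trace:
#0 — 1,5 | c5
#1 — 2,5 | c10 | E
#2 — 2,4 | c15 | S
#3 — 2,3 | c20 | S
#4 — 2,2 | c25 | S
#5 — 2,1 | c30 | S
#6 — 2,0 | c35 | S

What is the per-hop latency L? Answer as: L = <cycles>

From hop 0 (5) to hop 1 (10): +5 cycles.
One hop costs L cycles, so L = 5.

L = 5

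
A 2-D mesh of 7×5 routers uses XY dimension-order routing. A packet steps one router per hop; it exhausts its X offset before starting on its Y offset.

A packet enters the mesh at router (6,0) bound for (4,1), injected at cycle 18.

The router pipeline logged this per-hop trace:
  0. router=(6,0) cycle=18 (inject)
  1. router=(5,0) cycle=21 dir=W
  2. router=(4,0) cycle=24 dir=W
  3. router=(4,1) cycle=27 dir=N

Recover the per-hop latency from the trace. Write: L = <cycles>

L = 3

From hop 0 (18) to hop 1 (21): +3 cycles.
Each hop adds L, hence L = 3.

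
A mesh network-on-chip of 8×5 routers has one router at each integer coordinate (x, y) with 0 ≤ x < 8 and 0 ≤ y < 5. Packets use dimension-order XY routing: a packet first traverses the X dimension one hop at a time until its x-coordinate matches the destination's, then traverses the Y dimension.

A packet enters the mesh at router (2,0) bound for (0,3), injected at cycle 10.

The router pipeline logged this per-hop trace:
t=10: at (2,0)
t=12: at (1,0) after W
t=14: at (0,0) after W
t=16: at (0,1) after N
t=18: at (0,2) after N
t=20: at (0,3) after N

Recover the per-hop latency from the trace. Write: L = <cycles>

L = 2

Δcyc across hop 0→1: 12 − 10 = 2.
Each hop adds L, hence L = 2.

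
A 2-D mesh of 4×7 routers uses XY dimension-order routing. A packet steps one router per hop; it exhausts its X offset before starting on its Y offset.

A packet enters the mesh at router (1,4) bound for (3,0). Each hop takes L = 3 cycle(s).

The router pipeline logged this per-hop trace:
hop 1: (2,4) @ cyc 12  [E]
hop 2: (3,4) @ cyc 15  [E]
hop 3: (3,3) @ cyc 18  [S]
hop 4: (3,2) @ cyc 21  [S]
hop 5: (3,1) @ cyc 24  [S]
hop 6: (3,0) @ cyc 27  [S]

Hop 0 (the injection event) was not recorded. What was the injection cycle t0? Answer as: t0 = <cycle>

t0 = 9

Hop 1 reached at cycle 12; hop k is at t0 + k·L.
Therefore t0 = 12 − L = 9.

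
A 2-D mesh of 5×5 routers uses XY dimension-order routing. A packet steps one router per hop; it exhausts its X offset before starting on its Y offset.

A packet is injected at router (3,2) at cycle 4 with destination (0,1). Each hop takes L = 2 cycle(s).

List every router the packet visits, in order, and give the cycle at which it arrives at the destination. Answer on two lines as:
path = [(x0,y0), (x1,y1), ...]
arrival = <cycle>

src (3,2)  cyc=4
W→(2,2)  cyc=6
W→(1,2)  cyc=8
W→(0,2)  cyc=10
S→(0,1)  cyc=12

path = [(3,2), (2,2), (1,2), (0,2), (0,1)]
arrival = 12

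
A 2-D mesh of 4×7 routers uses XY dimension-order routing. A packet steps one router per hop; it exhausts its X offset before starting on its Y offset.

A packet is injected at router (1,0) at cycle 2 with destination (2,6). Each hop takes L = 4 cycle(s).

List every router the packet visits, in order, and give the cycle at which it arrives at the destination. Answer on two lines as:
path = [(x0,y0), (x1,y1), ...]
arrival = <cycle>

path = [(1,0), (2,0), (2,1), (2,2), (2,3), (2,4), (2,5), (2,6)]
arrival = 30

t=2: at (1,0)
t=6: at (2,0) after E
t=10: at (2,1) after N
t=14: at (2,2) after N
t=18: at (2,3) after N
t=22: at (2,4) after N
t=26: at (2,5) after N
t=30: at (2,6) after N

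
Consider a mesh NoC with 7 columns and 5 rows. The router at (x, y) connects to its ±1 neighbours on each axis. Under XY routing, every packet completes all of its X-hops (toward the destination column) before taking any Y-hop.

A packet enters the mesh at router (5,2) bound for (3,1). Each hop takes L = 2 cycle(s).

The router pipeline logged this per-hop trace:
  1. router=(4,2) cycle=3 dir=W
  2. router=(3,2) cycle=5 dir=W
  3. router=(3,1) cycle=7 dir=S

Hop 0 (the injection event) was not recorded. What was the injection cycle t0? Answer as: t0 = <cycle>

t0 = 1

Hop 1 reached at cycle 3; hop k is at t0 + k·L.
So t0 = 3 − 1·2 = 1.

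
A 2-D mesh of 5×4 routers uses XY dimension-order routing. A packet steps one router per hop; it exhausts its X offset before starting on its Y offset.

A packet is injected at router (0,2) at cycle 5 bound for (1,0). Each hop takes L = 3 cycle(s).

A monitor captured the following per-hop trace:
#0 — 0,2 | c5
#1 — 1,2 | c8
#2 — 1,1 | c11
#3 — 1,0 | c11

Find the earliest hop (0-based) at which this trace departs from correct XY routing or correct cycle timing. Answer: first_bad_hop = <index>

check 1→ d=(1,0) cyc+3: ok
check 2→ d=(0,-1) cyc+3: ok
check 3→ d=(0,-1) cyc+0: BAD: Δcyc=0≠L

first_bad_hop = 3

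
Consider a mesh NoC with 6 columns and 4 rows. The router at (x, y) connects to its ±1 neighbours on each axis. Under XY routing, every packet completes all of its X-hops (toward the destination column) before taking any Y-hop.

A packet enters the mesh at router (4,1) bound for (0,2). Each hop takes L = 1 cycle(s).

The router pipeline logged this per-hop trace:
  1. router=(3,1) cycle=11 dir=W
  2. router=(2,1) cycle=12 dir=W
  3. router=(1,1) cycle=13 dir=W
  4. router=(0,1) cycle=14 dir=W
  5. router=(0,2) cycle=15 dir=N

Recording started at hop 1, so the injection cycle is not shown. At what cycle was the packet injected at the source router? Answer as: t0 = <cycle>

Hop 1 reached at cycle 11; hop k is at t0 + k·L.
Therefore t0 = 11 − L = 10.

t0 = 10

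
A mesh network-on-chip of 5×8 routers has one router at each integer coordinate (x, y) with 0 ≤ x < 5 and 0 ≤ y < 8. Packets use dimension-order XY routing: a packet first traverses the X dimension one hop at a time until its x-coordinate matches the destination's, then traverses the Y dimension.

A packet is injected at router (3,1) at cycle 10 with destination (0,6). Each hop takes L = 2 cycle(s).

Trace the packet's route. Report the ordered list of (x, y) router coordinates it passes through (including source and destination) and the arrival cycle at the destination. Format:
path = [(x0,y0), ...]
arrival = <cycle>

path = [(3,1), (2,1), (1,1), (0,1), (0,2), (0,3), (0,4), (0,5), (0,6)]
arrival = 26

t=10: at (3,1)
t=12: at (2,1) after W
t=14: at (1,1) after W
t=16: at (0,1) after W
t=18: at (0,2) after N
t=20: at (0,3) after N
t=22: at (0,4) after N
t=24: at (0,5) after N
t=26: at (0,6) after N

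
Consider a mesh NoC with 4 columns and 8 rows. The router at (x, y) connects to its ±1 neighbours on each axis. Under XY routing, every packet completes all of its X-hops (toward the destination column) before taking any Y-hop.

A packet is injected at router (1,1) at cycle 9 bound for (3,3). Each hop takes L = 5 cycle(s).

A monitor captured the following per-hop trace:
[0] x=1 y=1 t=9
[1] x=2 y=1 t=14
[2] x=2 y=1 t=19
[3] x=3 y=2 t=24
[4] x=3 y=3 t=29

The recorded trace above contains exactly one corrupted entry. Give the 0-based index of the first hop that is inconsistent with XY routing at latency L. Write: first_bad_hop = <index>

first_bad_hop = 2

  1: Δx=+1 Δy=+0 Δt=5 [ok]
  2: Δx=+0 Δy=+0 Δt=5 [BAD: non-unit step]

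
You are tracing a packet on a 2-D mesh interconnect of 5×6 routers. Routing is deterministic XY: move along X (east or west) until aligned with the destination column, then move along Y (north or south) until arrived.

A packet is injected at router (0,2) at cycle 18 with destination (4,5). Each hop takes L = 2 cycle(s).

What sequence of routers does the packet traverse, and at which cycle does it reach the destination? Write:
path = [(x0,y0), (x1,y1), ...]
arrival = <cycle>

path = [(0,2), (1,2), (2,2), (3,2), (4,2), (4,3), (4,4), (4,5)]
arrival = 32

  0. router=(0,2) cycle=18 (inject)
  1. router=(1,2) cycle=20 dir=E
  2. router=(2,2) cycle=22 dir=E
  3. router=(3,2) cycle=24 dir=E
  4. router=(4,2) cycle=26 dir=E
  5. router=(4,3) cycle=28 dir=N
  6. router=(4,4) cycle=30 dir=N
  7. router=(4,5) cycle=32 dir=N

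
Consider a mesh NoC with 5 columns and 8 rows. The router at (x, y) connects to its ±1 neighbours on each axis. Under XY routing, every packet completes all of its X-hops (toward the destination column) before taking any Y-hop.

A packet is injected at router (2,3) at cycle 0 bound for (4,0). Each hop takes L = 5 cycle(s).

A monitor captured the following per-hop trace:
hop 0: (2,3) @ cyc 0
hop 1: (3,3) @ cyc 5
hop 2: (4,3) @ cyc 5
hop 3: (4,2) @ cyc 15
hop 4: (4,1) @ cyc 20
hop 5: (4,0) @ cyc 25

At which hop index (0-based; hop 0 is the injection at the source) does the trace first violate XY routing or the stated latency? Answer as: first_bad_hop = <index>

hop 1: step (+1,+0), +5 cyc — ok
hop 2: step (+1,+0), +0 cyc — BAD: Δcyc=0≠L

first_bad_hop = 2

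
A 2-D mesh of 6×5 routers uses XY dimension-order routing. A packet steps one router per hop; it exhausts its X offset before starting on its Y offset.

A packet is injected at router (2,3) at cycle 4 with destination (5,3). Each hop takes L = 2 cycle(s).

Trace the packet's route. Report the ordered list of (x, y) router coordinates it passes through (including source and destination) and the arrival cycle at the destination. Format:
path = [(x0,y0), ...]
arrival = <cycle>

path = [(2,3), (3,3), (4,3), (5,3)]
arrival = 10

hop 0: (2,3) @ cyc 4
hop 1: (3,3) @ cyc 6  [E]
hop 2: (4,3) @ cyc 8  [E]
hop 3: (5,3) @ cyc 10  [E]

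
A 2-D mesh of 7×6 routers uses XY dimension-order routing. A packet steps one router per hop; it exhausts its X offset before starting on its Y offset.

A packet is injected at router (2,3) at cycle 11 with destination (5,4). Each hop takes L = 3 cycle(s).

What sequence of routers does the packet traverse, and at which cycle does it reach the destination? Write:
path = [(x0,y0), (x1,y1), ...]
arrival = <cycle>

path = [(2,3), (3,3), (4,3), (5,3), (5,4)]
arrival = 23

hop 0: (2,3) @ cyc 11
hop 1: (3,3) @ cyc 14  [E]
hop 2: (4,3) @ cyc 17  [E]
hop 3: (5,3) @ cyc 20  [E]
hop 4: (5,4) @ cyc 23  [N]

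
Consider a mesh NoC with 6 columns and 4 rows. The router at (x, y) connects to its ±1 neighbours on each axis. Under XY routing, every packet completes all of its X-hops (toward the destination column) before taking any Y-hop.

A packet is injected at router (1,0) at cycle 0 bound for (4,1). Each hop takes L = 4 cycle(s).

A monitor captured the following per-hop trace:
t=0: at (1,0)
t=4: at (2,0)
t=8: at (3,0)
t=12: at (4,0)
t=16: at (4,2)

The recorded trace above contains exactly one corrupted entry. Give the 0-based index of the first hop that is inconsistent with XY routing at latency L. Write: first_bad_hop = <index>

first_bad_hop = 4

[1] (+1,+0) / 4c ⇒ ok
[2] (+1,+0) / 4c ⇒ ok
[3] (+1,+0) / 4c ⇒ ok
[4] (+0,+2) / 4c ⇒ BAD: non-unit step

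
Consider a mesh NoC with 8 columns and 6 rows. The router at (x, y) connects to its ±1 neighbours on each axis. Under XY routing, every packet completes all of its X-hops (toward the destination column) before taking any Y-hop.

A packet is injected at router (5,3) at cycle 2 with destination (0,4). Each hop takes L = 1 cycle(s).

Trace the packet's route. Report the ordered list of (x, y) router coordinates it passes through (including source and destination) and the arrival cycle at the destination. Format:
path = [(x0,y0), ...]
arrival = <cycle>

t=2: at (5,3)
t=3: at (4,3) after W
t=4: at (3,3) after W
t=5: at (2,3) after W
t=6: at (1,3) after W
t=7: at (0,3) after W
t=8: at (0,4) after N

path = [(5,3), (4,3), (3,3), (2,3), (1,3), (0,3), (0,4)]
arrival = 8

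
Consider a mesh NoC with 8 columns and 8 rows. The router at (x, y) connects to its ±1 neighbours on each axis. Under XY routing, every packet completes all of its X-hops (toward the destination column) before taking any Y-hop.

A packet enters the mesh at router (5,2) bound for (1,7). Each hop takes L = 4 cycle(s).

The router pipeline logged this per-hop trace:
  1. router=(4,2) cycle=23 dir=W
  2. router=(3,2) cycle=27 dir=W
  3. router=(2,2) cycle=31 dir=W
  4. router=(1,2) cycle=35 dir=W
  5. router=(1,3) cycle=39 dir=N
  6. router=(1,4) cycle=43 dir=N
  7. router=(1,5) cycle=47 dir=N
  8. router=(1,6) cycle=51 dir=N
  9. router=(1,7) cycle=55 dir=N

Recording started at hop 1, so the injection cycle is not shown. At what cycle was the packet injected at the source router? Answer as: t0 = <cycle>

t0 = 19

The first recorded entry is hop 1 at cycle 23.
t0 = cyc[1] − L = 23 − 4 = 19.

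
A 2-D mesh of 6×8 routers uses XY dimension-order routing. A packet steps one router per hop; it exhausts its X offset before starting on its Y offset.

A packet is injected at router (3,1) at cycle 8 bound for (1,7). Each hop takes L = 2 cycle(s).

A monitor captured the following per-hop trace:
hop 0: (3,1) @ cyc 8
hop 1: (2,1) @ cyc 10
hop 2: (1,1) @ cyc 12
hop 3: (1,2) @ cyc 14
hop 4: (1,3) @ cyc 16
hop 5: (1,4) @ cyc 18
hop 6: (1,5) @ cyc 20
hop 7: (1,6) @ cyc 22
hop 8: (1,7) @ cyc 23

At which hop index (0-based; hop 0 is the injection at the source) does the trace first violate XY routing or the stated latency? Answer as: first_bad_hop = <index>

first_bad_hop = 8

  1: Δx=-1 Δy=+0 Δt=2 [ok]
  2: Δx=-1 Δy=+0 Δt=2 [ok]
  3: Δx=+0 Δy=+1 Δt=2 [ok]
  4: Δx=+0 Δy=+1 Δt=2 [ok]
  5: Δx=+0 Δy=+1 Δt=2 [ok]
  6: Δx=+0 Δy=+1 Δt=2 [ok]
  7: Δx=+0 Δy=+1 Δt=2 [ok]
  8: Δx=+0 Δy=+1 Δt=1 [BAD: Δcyc=1≠L]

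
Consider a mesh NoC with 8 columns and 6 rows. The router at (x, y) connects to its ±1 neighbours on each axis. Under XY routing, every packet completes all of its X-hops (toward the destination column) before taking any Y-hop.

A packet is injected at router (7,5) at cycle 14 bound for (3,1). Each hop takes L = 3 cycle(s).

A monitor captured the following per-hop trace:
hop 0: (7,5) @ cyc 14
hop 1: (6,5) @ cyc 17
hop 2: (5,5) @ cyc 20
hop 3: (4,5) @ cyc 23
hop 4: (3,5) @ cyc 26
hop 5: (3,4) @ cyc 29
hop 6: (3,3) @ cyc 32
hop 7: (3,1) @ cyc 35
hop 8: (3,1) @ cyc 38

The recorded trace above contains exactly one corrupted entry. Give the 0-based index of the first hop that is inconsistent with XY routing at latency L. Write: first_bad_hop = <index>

hop 1: step (-1,+0), +3 cyc — ok
hop 2: step (-1,+0), +3 cyc — ok
hop 3: step (-1,+0), +3 cyc — ok
hop 4: step (-1,+0), +3 cyc — ok
hop 5: step (+0,-1), +3 cyc — ok
hop 6: step (+0,-1), +3 cyc — ok
hop 7: step (+0,-2), +3 cyc — BAD: non-unit step

first_bad_hop = 7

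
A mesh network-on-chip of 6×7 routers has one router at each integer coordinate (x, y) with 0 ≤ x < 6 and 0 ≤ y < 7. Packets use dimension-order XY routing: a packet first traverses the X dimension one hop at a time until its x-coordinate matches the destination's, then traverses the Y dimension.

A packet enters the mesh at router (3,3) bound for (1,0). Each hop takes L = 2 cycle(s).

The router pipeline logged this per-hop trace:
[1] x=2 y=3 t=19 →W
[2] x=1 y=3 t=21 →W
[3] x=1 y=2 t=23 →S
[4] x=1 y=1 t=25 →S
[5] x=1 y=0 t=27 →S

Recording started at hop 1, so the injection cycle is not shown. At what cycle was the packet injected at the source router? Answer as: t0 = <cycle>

Hop 1 reached at cycle 19; hop k is at t0 + k·L.
So t0 = 19 − 1·2 = 17.

t0 = 17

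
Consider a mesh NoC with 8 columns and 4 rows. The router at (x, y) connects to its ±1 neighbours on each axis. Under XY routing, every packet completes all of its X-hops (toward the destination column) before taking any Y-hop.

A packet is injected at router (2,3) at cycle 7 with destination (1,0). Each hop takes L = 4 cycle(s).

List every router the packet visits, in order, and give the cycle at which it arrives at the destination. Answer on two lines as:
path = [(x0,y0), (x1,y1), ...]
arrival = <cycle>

#0 — 2,3 | c7
#1 — 1,3 | c11 | W
#2 — 1,2 | c15 | S
#3 — 1,1 | c19 | S
#4 — 1,0 | c23 | S

path = [(2,3), (1,3), (1,2), (1,1), (1,0)]
arrival = 23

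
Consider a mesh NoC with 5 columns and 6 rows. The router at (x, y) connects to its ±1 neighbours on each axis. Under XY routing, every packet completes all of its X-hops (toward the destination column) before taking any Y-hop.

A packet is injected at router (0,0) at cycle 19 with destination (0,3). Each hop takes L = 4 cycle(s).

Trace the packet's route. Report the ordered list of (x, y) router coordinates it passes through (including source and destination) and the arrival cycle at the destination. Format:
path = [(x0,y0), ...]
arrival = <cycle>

path = [(0,0), (0,1), (0,2), (0,3)]
arrival = 31

#0 — 0,0 | c19
#1 — 0,1 | c23 | N
#2 — 0,2 | c27 | N
#3 — 0,3 | c31 | N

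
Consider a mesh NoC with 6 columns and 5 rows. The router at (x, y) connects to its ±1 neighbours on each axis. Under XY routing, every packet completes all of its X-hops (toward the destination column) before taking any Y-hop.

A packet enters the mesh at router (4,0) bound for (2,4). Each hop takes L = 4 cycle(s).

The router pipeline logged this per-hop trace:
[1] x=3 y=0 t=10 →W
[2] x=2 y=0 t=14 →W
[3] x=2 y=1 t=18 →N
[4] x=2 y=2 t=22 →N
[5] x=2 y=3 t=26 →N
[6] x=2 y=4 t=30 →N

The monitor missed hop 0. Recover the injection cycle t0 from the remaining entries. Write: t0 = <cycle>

At hop 1 the cycle is 10; in general cyc_k = t0 + kL.
Therefore t0 = 10 − L = 6.

t0 = 6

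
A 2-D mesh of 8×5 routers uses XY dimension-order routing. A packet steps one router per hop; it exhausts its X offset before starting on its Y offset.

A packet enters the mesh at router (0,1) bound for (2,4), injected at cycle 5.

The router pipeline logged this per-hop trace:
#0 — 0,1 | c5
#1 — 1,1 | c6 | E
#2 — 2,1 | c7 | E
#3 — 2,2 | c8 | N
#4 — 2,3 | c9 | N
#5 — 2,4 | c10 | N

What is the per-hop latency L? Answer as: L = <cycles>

L = 1

From hop 0 (5) to hop 1 (6): +1 cycles.
Each hop adds L, hence L = 1.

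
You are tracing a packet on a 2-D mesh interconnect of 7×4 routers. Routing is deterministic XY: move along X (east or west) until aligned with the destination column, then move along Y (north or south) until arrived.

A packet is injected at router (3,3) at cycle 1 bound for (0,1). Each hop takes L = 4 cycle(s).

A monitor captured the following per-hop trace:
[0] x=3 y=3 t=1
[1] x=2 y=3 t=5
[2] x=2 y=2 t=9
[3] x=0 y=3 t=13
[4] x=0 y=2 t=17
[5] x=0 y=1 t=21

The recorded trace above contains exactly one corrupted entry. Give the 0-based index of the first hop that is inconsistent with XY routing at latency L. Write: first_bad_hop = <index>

  1: Δx=-1 Δy=+0 Δt=4 [ok]
  2: Δx=+0 Δy=-1 Δt=4 [BAD: Y-move but x=2≠0]

first_bad_hop = 2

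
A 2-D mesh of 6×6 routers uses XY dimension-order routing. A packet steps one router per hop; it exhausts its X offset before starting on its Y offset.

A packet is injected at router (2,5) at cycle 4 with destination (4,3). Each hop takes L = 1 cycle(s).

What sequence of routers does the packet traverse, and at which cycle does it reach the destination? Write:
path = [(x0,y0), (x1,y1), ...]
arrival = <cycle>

path = [(2,5), (3,5), (4,5), (4,4), (4,3)]
arrival = 8

src (2,5)  cyc=4
E→(3,5)  cyc=5
E→(4,5)  cyc=6
S→(4,4)  cyc=7
S→(4,3)  cyc=8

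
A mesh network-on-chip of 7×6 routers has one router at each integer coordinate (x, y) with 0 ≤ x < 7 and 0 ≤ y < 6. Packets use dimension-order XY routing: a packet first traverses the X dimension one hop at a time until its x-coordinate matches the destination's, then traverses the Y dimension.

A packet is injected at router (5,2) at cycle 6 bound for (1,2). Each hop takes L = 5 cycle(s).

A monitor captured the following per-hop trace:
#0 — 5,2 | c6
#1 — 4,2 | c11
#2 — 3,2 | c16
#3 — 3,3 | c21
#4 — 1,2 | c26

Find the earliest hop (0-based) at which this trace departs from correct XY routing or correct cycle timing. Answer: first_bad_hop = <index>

first_bad_hop = 3

[1] (-1,+0) / 5c ⇒ ok
[2] (-1,+0) / 5c ⇒ ok
[3] (+0,+1) / 5c ⇒ BAD: Y-move but x=3≠1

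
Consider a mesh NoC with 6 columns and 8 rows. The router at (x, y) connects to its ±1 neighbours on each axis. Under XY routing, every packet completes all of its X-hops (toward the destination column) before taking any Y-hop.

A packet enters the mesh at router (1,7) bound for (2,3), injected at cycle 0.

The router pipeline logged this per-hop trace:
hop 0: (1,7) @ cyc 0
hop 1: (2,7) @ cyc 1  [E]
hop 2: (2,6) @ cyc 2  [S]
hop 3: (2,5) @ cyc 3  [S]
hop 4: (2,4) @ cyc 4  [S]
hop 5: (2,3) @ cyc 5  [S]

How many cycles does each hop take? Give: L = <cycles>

From hop 0 (0) to hop 1 (1): +1 cycles.
One hop costs L cycles, so L = 1.

L = 1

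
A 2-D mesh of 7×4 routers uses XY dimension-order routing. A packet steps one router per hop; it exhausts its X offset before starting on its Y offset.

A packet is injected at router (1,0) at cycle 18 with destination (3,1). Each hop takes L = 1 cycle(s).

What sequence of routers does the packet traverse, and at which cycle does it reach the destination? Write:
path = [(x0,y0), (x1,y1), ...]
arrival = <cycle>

path = [(1,0), (2,0), (3,0), (3,1)]
arrival = 21

hop 0: (1,0) @ cyc 18
hop 1: (2,0) @ cyc 19  [E]
hop 2: (3,0) @ cyc 20  [E]
hop 3: (3,1) @ cyc 21  [N]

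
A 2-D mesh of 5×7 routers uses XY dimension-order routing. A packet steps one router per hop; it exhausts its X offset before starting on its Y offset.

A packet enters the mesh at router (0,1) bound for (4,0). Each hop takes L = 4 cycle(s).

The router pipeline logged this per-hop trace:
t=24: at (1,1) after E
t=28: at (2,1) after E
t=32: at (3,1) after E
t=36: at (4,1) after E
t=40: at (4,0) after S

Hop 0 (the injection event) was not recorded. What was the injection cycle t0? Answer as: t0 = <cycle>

The first recorded entry is hop 1 at cycle 24.
t0 = cyc[1] − L = 24 − 4 = 20.

t0 = 20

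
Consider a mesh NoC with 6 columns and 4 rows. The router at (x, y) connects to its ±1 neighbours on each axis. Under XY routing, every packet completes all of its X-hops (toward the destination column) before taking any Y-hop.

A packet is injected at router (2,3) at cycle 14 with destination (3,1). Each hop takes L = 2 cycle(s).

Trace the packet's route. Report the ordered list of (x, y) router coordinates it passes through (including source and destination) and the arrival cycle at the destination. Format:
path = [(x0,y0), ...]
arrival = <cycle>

path = [(2,3), (3,3), (3,2), (3,1)]
arrival = 20

#0 — 2,3 | c14
#1 — 3,3 | c16 | E
#2 — 3,2 | c18 | S
#3 — 3,1 | c20 | S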